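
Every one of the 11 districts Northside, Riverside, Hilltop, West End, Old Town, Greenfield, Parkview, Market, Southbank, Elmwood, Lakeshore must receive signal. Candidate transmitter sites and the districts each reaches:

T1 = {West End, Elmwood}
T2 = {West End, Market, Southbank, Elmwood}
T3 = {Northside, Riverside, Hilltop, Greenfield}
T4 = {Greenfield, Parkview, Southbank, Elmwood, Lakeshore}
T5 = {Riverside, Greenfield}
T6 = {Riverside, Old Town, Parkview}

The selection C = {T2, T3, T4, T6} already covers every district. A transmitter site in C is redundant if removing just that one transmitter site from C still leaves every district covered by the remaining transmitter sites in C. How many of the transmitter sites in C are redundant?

0

Drop T2: West End, Market uncovered — not redundant.
Drop T3: Northside, Hilltop uncovered — not redundant.
Drop T4: Lakeshore uncovered — not redundant.
Drop T6: Old Town uncovered — not redundant.
None of the transmitter sites in C is redundant.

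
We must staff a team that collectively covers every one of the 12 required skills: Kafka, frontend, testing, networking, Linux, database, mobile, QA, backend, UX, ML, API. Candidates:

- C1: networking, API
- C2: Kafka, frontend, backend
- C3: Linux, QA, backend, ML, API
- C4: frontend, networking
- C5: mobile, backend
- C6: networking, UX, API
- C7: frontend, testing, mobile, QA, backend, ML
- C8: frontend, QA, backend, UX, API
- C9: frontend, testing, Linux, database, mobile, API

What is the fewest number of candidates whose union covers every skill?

4

C2, C3, C6, C9 together cover {Kafka, frontend, testing, networking, Linux, database, mobile, QA, backend, UX, ML, API} — every skill.
No 3 of the 9 candidates cover everything (all 84 triples fall short), so 4 is minimum.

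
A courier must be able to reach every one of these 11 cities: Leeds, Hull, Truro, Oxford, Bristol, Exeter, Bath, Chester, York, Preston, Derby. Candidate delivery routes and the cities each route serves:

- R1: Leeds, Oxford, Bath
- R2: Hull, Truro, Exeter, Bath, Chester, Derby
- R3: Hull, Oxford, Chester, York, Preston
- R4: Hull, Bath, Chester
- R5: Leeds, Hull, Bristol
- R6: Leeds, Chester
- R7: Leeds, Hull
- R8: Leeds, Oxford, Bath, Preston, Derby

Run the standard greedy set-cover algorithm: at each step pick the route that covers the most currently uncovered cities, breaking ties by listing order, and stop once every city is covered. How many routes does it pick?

Pick 1: R2 covers 6 new cities (Hull, Truro, Exeter, Bath, Chester, Derby).
Pick 2: R3 covers 3 new cities (Oxford, York, Preston).
Pick 3: R5 covers 2 new cities (Leeds, Bristol).
Greedy uses 3 routes.

3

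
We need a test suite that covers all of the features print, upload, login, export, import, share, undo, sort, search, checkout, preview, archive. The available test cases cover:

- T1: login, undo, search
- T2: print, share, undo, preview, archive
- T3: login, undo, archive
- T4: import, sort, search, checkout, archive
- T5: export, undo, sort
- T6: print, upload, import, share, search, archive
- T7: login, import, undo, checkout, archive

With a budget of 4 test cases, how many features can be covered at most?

12

Choosing T2, T5, T6, T7 covers {print, upload, login, export, import, share, undo, sort, search, checkout, preview, archive} — 12 features.
That is all 12 features.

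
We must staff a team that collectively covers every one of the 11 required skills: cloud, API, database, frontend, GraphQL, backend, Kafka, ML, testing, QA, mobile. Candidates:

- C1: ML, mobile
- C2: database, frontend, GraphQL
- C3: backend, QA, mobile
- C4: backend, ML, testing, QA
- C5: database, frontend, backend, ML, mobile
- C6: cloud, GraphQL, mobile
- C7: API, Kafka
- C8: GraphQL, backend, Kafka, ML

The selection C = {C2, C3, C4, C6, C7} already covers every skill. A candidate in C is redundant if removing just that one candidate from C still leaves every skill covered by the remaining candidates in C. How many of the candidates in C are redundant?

Drop C2: database, frontend uncovered — not redundant.
Drop C3: the rest still cover every skill — redundant.
Drop C4: ML, testing uncovered — not redundant.
Drop C6: cloud uncovered — not redundant.
Drop C7: API, Kafka uncovered — not redundant.
1 redundant: C3.

1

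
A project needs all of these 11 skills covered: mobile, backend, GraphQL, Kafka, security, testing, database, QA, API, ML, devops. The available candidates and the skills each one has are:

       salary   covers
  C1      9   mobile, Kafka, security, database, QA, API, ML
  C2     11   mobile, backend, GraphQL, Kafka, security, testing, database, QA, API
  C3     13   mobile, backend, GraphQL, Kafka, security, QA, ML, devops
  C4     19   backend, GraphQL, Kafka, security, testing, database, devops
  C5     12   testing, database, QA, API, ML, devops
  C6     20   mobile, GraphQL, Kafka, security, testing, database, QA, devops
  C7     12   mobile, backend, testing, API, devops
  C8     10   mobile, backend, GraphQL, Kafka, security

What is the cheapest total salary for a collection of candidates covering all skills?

C5, C8 cover every skill at salary 12 + 10 = 22.
Any cover uses at least 2 candidates; among all covering selections none totals below 22.
Greedy by coverage-per-salary would pick C2, C5 for 23 — worse than the optimum 22.

22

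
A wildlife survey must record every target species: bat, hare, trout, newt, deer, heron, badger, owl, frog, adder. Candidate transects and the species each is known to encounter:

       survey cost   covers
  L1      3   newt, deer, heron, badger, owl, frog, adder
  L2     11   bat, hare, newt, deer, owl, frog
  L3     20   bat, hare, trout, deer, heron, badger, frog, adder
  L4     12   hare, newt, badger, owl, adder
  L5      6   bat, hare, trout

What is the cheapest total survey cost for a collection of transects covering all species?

L1, L5 cover every species at survey cost 3 + 6 = 9.
Any cover uses at least 2 transects; among all covering selections none totals below 9.

9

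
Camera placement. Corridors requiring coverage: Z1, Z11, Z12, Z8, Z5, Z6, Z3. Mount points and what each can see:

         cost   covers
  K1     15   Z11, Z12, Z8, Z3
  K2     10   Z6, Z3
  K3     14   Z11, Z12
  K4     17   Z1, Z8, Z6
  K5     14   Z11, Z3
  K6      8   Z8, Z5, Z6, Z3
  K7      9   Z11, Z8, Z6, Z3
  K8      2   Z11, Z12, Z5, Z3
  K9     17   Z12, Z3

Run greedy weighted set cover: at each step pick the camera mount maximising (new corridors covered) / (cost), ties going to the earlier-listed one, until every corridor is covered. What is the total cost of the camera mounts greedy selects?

Pick 1: K8 adds 4 new (Z11, Z12, Z5, Z3) at cost 2 (ratio 4/2).
Pick 2: K6 adds 2 new (Z8, Z6) at cost 8 (ratio 2/8).
Pick 3: K4 adds 1 new (Z1) at cost 17 (ratio 1/17).
Greedy total cost: 2 + 8 + 17 = 27. (The true optimum is 19, so greedy overshoots here.)

27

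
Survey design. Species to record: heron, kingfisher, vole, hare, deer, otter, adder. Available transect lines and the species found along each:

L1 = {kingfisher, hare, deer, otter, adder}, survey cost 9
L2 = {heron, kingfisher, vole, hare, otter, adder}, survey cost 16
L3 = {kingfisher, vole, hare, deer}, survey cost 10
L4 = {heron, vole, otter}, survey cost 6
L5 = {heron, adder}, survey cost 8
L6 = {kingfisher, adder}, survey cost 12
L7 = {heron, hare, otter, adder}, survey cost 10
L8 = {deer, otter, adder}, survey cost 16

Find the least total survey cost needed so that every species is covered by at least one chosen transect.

15

L1, L4 cover every species at survey cost 9 + 6 = 15.
Any cover uses at least 2 transects; among all covering selections none totals below 15.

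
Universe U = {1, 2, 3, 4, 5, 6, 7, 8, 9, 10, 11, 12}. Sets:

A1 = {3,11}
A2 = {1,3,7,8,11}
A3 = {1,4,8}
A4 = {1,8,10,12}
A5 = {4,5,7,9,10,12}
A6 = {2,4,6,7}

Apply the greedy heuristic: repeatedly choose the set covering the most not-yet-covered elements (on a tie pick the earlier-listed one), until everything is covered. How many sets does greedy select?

3

Pick 1: A5 covers 6 new elements (4, 5, 7, 9, 10, 12).
Pick 2: A2 covers 4 new elements (1, 3, 8, 11).
Pick 3: A6 covers 2 new elements (2, 6).
Greedy uses 3 sets.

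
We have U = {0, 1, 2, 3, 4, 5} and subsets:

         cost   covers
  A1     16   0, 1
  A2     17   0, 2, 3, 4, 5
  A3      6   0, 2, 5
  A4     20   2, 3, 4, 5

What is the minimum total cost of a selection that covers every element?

33

A1, A2 cover every element at cost 16 + 17 = 33.
Any cover uses at least 2 sets; among all covering selections none totals below 33.
Greedy by coverage-per-cost would pick A3, A2, A1 for 39 — worse than the optimum 33.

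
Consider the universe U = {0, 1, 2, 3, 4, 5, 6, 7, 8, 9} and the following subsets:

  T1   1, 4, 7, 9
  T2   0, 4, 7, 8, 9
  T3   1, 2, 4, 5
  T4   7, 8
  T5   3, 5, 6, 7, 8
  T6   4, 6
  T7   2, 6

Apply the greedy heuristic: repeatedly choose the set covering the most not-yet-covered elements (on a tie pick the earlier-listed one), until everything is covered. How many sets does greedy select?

Pick 1: T2 covers 5 new elements (0, 4, 7, 8, 9).
Pick 2: T3 covers 3 new elements (1, 2, 5).
Pick 3: T5 covers 2 new elements (3, 6).
Greedy uses 3 sets.

3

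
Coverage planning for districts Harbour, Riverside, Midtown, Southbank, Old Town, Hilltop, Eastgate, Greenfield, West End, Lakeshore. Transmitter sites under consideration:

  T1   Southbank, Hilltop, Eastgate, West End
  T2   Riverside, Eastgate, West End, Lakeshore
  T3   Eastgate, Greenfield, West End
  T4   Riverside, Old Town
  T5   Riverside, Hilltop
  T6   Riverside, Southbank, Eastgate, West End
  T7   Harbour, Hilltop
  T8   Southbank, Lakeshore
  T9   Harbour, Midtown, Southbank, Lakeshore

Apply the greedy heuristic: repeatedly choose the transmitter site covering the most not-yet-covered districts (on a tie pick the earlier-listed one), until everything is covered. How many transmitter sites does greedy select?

4

Pick 1: T1 covers 4 new districts (Southbank, Hilltop, Eastgate, West End).
Pick 2: T9 covers 3 new districts (Harbour, Midtown, Lakeshore).
Pick 3: T4 covers 2 new districts (Riverside, Old Town).
Pick 4: T3 covers 1 new districts (Greenfield).
Greedy uses 4 transmitter sites.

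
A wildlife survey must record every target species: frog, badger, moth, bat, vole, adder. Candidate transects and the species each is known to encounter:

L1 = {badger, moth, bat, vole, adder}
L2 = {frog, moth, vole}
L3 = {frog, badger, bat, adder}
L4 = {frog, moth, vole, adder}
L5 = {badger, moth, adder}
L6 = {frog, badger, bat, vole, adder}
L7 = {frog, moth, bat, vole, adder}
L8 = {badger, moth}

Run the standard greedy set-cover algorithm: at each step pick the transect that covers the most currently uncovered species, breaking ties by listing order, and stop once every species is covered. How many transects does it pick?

Pick 1: L1 covers 5 new species (badger, moth, bat, vole, adder).
Pick 2: L2 covers 1 new species (frog).
Greedy uses 2 transects.

2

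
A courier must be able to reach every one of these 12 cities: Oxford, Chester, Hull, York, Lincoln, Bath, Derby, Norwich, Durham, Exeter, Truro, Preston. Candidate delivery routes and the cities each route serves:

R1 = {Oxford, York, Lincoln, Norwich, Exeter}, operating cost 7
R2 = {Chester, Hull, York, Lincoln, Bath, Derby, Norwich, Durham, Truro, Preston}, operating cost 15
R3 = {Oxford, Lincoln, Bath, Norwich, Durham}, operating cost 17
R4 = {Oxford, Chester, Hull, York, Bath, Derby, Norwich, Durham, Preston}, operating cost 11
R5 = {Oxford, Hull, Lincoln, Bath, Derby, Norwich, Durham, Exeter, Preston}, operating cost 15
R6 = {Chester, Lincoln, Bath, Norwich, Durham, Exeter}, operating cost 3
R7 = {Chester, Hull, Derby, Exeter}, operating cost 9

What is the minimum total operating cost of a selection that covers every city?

22

R1, R2 cover every city at operating cost 7 + 15 = 22.
Any cover uses at least 2 routes; among all covering selections none totals below 22.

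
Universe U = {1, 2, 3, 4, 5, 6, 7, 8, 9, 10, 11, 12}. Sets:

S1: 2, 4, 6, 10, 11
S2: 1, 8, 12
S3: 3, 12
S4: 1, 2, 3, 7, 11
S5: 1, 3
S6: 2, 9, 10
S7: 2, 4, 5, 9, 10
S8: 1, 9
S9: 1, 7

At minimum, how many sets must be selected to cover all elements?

4

S1, S2, S4, S7 together cover {1, 2, 3, 4, 5, 6, 7, 8, 9, 10, 11, 12} — every element.
No 3 of the 9 sets cover everything (all 84 triples fall short), so 4 is minimum.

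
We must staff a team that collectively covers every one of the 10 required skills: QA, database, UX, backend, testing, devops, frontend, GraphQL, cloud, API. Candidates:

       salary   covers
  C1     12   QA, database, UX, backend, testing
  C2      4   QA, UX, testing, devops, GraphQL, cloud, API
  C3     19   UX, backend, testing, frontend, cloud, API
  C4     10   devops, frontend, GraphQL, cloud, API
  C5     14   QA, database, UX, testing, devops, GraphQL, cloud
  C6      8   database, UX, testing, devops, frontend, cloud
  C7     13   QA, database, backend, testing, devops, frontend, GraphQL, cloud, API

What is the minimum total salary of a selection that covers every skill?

C2, C7 cover every skill at salary 4 + 13 = 17.
Any cover uses at least 2 candidates; among all covering selections none totals below 17.
Greedy by coverage-per-salary would pick C2, C6, C1 for 24 — worse than the optimum 17.

17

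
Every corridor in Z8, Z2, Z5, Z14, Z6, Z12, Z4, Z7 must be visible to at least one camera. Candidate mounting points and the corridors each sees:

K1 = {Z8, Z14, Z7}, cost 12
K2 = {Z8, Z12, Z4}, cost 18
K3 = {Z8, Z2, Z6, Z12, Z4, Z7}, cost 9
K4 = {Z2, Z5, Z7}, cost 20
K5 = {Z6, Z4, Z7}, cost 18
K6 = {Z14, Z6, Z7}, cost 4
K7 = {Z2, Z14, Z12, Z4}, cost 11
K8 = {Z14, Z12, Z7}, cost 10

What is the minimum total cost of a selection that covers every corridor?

K3, K4, K6 cover every corridor at cost 9 + 20 + 4 = 33.
Any cover uses at least 3 camera mounts; among all covering selections none totals below 33.

33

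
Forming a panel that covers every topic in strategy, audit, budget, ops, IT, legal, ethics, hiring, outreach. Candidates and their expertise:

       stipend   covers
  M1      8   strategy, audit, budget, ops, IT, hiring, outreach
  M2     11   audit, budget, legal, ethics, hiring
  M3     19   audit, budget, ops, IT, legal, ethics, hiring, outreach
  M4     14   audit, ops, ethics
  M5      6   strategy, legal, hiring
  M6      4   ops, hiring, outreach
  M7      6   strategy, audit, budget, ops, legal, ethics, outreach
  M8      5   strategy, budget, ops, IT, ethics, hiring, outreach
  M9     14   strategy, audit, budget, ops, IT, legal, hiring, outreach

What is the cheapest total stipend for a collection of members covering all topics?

M7, M8 cover every topic at stipend 6 + 5 = 11.
Any cover uses at least 2 members; among all covering selections none totals below 11.

11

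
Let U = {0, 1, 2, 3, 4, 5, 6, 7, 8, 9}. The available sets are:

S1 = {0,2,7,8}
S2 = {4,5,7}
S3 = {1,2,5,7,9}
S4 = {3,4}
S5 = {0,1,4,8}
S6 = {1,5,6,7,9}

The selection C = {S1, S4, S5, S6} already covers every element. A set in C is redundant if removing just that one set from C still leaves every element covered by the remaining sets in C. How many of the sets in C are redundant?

Drop S1: 2 uncovered — not redundant.
Drop S4: 3 uncovered — not redundant.
Drop S5: the rest still cover every element — redundant.
Drop S6: 5, 6, 9 uncovered — not redundant.
1 redundant: S5.

1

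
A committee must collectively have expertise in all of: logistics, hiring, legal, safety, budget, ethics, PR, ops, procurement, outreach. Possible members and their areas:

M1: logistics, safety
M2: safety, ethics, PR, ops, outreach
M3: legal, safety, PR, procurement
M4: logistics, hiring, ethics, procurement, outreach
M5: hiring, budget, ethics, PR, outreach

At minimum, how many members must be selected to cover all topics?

4

M1, M2, M3, M5 together cover {logistics, hiring, legal, safety, budget, ethics, PR, ops, procurement, outreach} — every topic.
No 3 of the 5 members cover everything (all 10 triples fall short), so 4 is minimum.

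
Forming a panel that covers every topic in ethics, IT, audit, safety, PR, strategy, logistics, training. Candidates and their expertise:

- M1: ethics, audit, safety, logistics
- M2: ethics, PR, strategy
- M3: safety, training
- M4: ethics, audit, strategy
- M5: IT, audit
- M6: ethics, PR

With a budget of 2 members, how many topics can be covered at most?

Choosing M1, M2 covers {ethics, audit, safety, PR, strategy, logistics} — 6 topics.
No choice of 2 members does better; here IT, training are left uncovered.

6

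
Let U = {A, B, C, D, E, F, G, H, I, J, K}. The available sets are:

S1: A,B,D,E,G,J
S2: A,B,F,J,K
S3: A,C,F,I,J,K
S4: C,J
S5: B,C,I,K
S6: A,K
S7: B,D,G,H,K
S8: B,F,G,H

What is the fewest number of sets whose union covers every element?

3

S1, S3, S7 together cover {A, B, C, D, E, F, G, H, I, J, K} — every element.
No 2 of the 8 sets cover everything (all 28 pairs fall short), so 3 is minimum.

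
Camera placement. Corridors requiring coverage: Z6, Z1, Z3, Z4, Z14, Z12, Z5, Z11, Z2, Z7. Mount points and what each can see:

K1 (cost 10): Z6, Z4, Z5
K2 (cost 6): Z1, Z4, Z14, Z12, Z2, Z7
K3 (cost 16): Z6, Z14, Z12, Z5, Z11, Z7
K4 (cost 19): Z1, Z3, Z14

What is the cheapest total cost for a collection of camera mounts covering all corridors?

K2, K3, K4 cover every corridor at cost 6 + 16 + 19 = 41.
Any cover uses at least 3 camera mounts; among all covering selections none totals below 41.
Greedy by coverage-per-cost would pick K2, K1, K3, K4 for 51 — worse than the optimum 41.

41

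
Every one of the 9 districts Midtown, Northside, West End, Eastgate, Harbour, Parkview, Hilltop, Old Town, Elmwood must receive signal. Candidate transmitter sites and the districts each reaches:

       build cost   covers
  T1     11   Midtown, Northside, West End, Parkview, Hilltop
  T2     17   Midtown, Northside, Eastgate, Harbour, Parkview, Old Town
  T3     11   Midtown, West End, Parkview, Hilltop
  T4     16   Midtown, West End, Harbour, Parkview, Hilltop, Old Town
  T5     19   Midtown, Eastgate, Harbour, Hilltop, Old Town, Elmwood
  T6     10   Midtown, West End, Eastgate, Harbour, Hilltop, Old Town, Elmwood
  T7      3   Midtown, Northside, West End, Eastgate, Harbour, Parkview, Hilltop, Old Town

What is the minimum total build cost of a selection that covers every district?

13

T6, T7 cover every district at build cost 10 + 3 = 13.
Any cover uses at least 2 transmitter sites; among all covering selections none totals below 13.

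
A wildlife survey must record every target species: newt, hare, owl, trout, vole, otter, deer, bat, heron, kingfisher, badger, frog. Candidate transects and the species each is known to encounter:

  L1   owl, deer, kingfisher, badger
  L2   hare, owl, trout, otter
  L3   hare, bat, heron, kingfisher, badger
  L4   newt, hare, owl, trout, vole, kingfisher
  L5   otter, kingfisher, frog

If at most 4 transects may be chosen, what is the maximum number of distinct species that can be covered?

12

Choosing L1, L3, L4, L5 covers {newt, hare, owl, trout, vole, otter, deer, bat, heron, kingfisher, badger, frog} — 12 species.
That is all 12 species.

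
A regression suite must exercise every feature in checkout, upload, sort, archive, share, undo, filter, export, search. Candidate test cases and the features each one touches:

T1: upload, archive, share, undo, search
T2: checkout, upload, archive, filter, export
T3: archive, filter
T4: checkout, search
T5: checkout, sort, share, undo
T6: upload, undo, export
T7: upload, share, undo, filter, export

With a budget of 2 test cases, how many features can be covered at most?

8

Choosing T1, T2 covers {checkout, upload, archive, share, undo, filter, export, search} — 8 features.
No choice of 2 test cases does better; here sort is left uncovered.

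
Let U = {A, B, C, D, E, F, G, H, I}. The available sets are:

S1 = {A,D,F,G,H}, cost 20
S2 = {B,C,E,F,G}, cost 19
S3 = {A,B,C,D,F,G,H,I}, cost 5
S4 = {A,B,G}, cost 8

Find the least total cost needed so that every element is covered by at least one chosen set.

24

S2, S3 cover every element at cost 19 + 5 = 24.
Any cover uses at least 2 sets; among all covering selections none totals below 24.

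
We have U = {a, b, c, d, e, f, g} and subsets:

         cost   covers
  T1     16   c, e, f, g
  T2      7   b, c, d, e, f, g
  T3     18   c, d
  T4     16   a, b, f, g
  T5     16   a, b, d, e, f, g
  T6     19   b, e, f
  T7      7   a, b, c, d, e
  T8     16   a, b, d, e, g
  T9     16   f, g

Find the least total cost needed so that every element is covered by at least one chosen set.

14

T2, T7 cover every element at cost 7 + 7 = 14.
Any cover uses at least 2 sets; among all covering selections none totals below 14.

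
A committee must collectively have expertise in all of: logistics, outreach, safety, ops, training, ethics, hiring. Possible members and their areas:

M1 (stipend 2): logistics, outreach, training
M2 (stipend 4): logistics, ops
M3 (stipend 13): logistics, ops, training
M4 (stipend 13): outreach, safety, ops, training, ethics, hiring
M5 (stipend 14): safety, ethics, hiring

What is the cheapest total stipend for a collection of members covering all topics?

M1, M4 cover every topic at stipend 2 + 13 = 15.
Any cover uses at least 2 members; among all covering selections none totals below 15.

15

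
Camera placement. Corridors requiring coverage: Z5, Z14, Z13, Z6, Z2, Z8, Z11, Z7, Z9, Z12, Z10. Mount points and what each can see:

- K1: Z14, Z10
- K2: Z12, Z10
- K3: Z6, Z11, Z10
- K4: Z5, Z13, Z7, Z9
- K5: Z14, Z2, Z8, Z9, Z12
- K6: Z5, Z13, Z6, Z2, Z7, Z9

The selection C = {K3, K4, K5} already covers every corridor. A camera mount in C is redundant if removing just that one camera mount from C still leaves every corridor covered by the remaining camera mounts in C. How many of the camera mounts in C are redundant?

Drop K3: Z6, Z11, Z10 uncovered — not redundant.
Drop K4: Z5, Z13, Z7 uncovered — not redundant.
Drop K5: Z14, Z2, Z8, Z12 uncovered — not redundant.
None of the camera mounts in C is redundant.

0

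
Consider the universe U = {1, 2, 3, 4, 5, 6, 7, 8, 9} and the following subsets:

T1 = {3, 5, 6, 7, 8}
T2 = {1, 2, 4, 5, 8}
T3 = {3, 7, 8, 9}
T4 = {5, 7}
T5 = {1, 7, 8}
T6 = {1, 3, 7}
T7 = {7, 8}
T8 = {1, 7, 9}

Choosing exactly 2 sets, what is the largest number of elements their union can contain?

Choosing T1, T2 covers {1, 2, 3, 4, 5, 6, 7, 8} — 8 elements.
No choice of 2 sets does better; here 9 is left uncovered.

8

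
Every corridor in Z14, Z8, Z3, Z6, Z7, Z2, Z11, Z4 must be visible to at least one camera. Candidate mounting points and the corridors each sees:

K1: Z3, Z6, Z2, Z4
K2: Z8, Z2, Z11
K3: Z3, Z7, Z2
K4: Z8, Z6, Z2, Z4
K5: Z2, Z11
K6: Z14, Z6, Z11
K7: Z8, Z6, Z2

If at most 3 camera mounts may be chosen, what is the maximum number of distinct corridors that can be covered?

Choosing K3, K4, K6 covers {Z14, Z8, Z3, Z6, Z7, Z2, Z11, Z4} — 8 corridors.
That is all 8 corridors.

8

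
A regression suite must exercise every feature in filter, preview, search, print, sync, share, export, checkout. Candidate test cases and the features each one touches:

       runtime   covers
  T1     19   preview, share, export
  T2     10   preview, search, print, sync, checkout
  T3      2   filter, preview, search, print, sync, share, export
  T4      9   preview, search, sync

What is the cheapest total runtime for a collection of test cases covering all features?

T2, T3 cover every feature at runtime 10 + 2 = 12.
Any cover uses at least 2 test cases; among all covering selections none totals below 12.

12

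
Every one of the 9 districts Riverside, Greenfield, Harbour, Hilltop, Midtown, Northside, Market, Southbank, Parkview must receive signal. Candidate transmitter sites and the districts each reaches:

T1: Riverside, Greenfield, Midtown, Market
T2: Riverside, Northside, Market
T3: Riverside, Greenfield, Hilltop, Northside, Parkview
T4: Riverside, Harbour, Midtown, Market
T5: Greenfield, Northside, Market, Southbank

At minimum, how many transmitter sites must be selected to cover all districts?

T3, T4, T5 together cover {Riverside, Greenfield, Harbour, Hilltop, Midtown, Northside, Market, Southbank, Parkview} — every district.
No 2 of the 5 transmitter sites cover everything (all 10 pairs fall short), so 3 is minimum.

3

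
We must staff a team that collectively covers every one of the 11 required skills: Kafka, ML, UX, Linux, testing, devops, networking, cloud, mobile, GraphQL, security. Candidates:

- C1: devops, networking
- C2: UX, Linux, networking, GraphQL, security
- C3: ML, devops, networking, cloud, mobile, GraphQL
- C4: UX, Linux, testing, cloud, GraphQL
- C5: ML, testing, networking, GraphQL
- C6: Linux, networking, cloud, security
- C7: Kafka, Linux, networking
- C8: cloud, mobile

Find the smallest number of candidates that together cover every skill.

C2, C3, C4, C7 together cover {Kafka, ML, UX, Linux, testing, devops, networking, cloud, mobile, GraphQL, security} — every skill.
No 3 of the 8 candidates cover everything (all 56 triples fall short), so 4 is minimum.

4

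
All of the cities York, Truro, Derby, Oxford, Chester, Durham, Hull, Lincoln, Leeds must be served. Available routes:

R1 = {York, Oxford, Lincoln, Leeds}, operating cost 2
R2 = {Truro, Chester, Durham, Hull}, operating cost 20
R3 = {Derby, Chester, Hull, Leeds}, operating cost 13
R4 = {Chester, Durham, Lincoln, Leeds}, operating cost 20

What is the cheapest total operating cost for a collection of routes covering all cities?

35

R1, R2, R3 cover every city at operating cost 2 + 20 + 13 = 35.
Any cover uses at least 3 routes; among all covering selections none totals below 35.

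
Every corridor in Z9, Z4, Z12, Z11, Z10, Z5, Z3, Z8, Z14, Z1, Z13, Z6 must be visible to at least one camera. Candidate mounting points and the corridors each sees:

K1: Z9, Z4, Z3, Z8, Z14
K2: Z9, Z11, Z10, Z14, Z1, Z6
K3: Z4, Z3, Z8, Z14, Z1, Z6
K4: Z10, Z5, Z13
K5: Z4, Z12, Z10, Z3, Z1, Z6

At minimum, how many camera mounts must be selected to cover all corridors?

K1, K2, K4, K5 together cover {Z9, Z4, Z12, Z11, Z10, Z5, Z3, Z8, Z14, Z1, Z13, Z6} — every corridor.
No 3 of the 5 camera mounts cover everything (all 10 triples fall short), so 4 is minimum.

4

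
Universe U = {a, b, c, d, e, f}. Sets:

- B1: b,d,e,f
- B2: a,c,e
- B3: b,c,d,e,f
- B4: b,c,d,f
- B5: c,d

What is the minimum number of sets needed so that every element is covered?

2

B1, B2 together cover {a, b, c, d, e, f} — every element.
No single set contains all 6 elements, so 2 is optimal.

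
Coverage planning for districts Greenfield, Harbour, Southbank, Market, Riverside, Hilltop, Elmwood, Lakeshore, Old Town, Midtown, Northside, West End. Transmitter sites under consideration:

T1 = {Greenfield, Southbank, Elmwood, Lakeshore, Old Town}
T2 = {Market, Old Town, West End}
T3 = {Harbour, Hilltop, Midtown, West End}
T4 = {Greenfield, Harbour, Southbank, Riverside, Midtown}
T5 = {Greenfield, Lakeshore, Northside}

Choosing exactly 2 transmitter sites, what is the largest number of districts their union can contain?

Choosing T1, T3 covers {Greenfield, Harbour, Southbank, Hilltop, Elmwood, Lakeshore, Old Town, Midtown, West End} — 9 districts.
No choice of 2 transmitter sites does better; here Market, Riverside, Northside are left uncovered.

9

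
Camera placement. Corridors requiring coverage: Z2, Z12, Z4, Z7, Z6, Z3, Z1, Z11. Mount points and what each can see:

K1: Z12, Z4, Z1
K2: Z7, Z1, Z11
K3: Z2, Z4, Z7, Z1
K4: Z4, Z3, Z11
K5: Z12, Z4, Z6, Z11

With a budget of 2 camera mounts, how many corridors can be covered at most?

7

Choosing K3, K5 covers {Z2, Z12, Z4, Z7, Z6, Z1, Z11} — 7 corridors.
No choice of 2 camera mounts does better; here Z3 is left uncovered.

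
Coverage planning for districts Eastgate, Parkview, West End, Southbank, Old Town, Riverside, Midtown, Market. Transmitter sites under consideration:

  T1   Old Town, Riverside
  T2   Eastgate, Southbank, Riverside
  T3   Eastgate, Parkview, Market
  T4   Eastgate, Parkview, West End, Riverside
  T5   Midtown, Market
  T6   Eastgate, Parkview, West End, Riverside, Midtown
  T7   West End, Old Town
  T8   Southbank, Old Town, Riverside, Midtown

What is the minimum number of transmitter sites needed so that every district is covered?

3

T3, T4, T8 together cover {Eastgate, Parkview, West End, Southbank, Old Town, Riverside, Midtown, Market} — every district.
No 2 of the 8 transmitter sites cover everything (all 28 pairs fall short), so 3 is minimum.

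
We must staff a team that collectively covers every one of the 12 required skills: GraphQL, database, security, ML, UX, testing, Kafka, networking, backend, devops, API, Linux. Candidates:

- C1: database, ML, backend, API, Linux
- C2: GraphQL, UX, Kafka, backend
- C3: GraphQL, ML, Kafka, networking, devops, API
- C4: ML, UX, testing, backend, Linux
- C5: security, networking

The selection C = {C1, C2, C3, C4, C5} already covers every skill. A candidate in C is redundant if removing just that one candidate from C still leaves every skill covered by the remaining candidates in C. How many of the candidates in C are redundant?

Drop C1: database uncovered — not redundant.
Drop C2: the rest still cover every skill — redundant.
Drop C3: devops uncovered — not redundant.
Drop C4: testing uncovered — not redundant.
Drop C5: security uncovered — not redundant.
1 redundant: C2.

1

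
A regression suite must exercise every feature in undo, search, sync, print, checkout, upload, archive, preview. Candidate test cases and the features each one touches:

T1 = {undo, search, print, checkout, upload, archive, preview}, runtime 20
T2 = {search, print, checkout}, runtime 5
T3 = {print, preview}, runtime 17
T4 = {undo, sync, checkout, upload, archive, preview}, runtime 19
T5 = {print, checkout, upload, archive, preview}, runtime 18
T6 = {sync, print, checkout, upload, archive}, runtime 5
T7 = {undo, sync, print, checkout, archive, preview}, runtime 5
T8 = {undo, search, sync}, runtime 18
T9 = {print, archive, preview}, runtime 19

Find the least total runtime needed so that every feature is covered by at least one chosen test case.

15

T2, T6, T7 cover every feature at runtime 5 + 5 + 5 = 15.
Any cover uses at least 2 test cases; among all covering selections none totals below 15.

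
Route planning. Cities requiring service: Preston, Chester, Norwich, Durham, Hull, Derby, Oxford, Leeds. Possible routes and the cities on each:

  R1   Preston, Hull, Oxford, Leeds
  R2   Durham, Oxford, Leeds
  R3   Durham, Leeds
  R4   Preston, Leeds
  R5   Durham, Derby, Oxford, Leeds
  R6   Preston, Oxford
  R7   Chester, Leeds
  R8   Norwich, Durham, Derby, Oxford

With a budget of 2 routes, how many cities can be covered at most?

Choosing R1, R8 covers {Preston, Norwich, Durham, Hull, Derby, Oxford, Leeds} — 7 cities.
No choice of 2 routes does better; here Chester is left uncovered.

7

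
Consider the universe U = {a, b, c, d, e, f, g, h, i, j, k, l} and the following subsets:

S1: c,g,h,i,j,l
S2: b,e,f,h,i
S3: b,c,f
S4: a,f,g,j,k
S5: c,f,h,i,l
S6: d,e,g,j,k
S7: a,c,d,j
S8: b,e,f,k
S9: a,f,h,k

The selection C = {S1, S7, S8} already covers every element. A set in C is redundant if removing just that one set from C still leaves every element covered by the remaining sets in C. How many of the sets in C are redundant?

0

Drop S1: g, h, i, l uncovered — not redundant.
Drop S7: a, d uncovered — not redundant.
Drop S8: b, e, f, k uncovered — not redundant.
None of the sets in C is redundant.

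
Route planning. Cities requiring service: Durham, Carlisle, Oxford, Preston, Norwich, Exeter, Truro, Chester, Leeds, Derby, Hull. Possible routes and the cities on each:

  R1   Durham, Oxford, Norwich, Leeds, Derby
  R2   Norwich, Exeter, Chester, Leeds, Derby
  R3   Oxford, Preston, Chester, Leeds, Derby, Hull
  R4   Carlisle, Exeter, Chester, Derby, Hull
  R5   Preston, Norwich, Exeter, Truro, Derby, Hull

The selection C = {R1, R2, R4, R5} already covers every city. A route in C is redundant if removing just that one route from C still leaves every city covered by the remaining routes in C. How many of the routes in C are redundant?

1

Drop R1: Durham, Oxford uncovered — not redundant.
Drop R2: the rest still cover every city — redundant.
Drop R4: Carlisle uncovered — not redundant.
Drop R5: Preston, Truro uncovered — not redundant.
1 redundant: R2.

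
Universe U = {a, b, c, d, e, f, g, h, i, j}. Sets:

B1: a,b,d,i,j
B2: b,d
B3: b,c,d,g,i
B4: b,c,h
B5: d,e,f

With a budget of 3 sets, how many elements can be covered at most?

9

Choosing B1, B3, B5 covers {a, b, c, d, e, f, g, i, j} — 9 elements.
No choice of 3 sets does better; here h is left uncovered.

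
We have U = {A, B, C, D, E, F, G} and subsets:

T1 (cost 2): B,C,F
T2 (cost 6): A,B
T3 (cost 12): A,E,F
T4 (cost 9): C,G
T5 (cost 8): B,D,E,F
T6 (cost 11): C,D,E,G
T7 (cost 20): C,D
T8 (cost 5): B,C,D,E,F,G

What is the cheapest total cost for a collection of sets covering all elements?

11

T2, T8 cover every element at cost 6 + 5 = 11.
Any cover uses at least 2 sets; among all covering selections none totals below 11.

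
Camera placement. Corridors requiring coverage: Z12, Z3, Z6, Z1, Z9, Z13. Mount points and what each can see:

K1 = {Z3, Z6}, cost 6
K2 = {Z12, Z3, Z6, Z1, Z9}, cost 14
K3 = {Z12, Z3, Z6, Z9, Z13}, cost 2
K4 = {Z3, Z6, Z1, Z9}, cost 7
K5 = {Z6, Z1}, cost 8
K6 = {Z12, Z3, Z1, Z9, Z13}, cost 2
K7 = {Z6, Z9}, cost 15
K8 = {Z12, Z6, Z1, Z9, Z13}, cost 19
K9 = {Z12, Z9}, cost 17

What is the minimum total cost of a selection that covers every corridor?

K3, K6 cover every corridor at cost 2 + 2 = 4.
Any cover uses at least 2 camera mounts; among all covering selections none totals below 4.

4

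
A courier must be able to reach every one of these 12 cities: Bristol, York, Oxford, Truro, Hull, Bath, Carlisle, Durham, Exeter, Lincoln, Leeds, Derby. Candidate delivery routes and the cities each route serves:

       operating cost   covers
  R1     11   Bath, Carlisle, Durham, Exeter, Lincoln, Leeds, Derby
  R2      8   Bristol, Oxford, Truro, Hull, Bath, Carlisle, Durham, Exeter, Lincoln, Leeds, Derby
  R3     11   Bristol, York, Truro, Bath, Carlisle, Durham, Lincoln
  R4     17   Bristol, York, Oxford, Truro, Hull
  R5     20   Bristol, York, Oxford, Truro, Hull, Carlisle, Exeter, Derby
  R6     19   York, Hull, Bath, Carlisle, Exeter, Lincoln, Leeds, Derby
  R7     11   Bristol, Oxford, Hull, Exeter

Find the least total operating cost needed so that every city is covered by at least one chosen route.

R2, R3 cover every city at operating cost 8 + 11 = 19.
Any cover uses at least 2 routes; among all covering selections none totals below 19.

19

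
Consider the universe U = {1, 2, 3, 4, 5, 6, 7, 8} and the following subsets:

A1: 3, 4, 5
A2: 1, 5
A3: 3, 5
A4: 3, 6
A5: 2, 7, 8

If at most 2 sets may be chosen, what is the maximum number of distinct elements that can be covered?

Choosing A1, A5 covers {2, 3, 4, 5, 7, 8} — 6 elements.
No choice of 2 sets does better; here 1, 6 are left uncovered.

6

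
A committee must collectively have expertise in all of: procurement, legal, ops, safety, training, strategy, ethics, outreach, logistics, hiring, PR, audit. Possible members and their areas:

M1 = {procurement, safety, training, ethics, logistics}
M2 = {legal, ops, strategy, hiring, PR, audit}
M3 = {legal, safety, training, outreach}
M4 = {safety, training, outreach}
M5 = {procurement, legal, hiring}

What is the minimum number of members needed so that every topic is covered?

3

M1, M2, M3 together cover {procurement, legal, ops, safety, training, strategy, ethics, outreach, logistics, hiring, PR, audit} — every topic.
No 2 of the 5 members cover everything (all 10 pairs fall short), so 3 is minimum.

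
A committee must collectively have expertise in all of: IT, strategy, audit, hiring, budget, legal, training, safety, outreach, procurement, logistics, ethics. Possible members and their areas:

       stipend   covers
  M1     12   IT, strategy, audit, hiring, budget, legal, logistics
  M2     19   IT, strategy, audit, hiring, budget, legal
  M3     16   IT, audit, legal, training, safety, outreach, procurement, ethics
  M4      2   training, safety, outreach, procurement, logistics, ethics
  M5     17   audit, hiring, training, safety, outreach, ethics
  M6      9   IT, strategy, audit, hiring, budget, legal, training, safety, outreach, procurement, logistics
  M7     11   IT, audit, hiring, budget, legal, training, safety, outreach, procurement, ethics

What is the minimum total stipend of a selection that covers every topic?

11

M4, M6 cover every topic at stipend 2 + 9 = 11.
Any cover uses at least 2 members; among all covering selections none totals below 11.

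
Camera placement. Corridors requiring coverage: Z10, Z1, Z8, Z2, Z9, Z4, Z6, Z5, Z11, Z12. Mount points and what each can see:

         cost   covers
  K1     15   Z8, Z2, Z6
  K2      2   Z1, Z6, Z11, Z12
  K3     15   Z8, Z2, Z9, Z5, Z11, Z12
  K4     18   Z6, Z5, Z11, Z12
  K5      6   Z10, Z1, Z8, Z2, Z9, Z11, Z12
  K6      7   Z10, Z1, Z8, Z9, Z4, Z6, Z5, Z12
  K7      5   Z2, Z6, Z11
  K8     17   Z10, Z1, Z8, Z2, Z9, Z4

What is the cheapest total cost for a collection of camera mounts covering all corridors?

K6, K7 cover every corridor at cost 7 + 5 = 12.
Any cover uses at least 2 camera mounts; among all covering selections none totals below 12.
Greedy by coverage-per-cost would pick K2, K6, K7 for 14 — worse than the optimum 12.

12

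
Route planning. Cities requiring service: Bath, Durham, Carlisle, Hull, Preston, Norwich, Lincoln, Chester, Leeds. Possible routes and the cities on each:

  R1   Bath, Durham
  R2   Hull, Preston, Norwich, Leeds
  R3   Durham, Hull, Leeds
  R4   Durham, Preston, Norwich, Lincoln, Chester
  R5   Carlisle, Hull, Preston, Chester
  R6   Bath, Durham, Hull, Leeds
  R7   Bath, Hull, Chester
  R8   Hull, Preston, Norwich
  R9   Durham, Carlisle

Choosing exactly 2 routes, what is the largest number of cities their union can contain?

Choosing R4, R6 covers {Bath, Durham, Hull, Preston, Norwich, Lincoln, Chester, Leeds} — 8 cities.
No choice of 2 routes does better; here Carlisle is left uncovered.

8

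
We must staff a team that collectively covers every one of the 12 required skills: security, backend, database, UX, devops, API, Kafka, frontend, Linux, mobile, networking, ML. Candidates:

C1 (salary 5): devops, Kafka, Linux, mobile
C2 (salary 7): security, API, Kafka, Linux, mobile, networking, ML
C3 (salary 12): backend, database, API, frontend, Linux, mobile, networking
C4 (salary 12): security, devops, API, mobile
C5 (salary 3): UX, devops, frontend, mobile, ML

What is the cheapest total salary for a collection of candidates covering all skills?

22

C2, C3, C5 cover every skill at salary 7 + 12 + 3 = 22.
Any cover uses at least 3 candidates; among all covering selections none totals below 22.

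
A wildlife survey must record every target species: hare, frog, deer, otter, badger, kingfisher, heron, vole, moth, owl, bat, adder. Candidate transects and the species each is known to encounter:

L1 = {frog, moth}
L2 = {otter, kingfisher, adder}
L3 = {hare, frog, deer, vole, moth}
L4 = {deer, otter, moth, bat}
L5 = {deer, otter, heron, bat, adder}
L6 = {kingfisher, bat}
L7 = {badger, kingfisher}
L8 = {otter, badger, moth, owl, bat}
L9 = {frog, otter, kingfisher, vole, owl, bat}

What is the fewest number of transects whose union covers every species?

L2, L3, L5, L8 together cover {hare, frog, deer, otter, badger, kingfisher, heron, vole, moth, owl, bat, adder} — every species.
No 3 of the 9 transects cover everything (all 84 triples fall short), so 4 is minimum.

4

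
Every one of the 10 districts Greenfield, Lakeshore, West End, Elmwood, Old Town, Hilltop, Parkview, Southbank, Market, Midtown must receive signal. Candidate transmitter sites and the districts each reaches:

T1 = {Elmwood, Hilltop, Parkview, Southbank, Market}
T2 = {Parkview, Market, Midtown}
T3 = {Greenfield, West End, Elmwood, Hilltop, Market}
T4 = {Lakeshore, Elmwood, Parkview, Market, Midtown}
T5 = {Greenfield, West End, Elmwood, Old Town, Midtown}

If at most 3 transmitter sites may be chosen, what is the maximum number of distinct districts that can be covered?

Choosing T1, T4, T5 covers {Greenfield, Lakeshore, West End, Elmwood, Old Town, Hilltop, Parkview, Southbank, Market, Midtown} — 10 districts.
That is all 10 districts.

10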